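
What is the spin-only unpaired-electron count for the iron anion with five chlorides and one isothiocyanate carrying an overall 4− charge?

Summing ligand charges against the −4 overall charge gives an oxidation state of +2 for iron.
Group 8 minus oxidation state 2 gives a d⁶ configuration.
The spin state decides the count: Chloride and isothiocyanate are weak-field ligands for a first-row metal, so the complex is high-spin.
An octahedral high-spin d⁶ ion is t₂g⁴e_g², giving 4 unpaired electrons.

4 unpaired electrons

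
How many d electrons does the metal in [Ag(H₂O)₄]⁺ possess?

d¹⁰

Water is neutral; balancing the +1 overall charge requires Ag(I).
Silver is a group-11 element; Ag(I) is therefore d¹⁰.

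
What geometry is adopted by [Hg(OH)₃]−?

trigonal planar

Ligand charges: each hydroxide is −1. With an overall charge of −1 the mercury centre must be in the +2 oxidation state.
Group 12 minus oxidation state 2 gives a d¹⁰ configuration.
With 3 monodentate ligands the coordination number is 3.
Three ligands around a d¹⁰ centre minimise repulsion in a trigonal-planar arrangement.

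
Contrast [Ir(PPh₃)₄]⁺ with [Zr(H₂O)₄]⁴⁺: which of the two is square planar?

For [Ir(PPh₃)₄]⁺: Triphenylphosphine is neutral; balancing the +1 overall charge requires Ir(I). Group 9 minus oxidation state 1 gives a d⁸ configuration. A 5d d⁸ ion has a large crystal-field splitting; square planar leaves the high-energy d_{x²−y²} orbital empty and maximises CFSE. → square planar.
For [Zr(H₂O)₄]⁴⁺: Summing ligand charges against the +4 overall charge gives an oxidation state of +4 for zirconium. Group 4 minus oxidation state 4 gives a d⁰ configuration. A d⁰ ion has no crystal-field stabilisation preference between square planar and tetrahedral, so four ligands adopt the sterically favoured tetrahedral geometry. → tetrahedral.

[Ir(PPh₃)₄]⁺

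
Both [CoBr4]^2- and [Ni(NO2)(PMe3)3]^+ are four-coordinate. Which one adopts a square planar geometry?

[Ni(NO2)(PMe3)3]^+

For [CoBr4]^2-: Summing ligand charges against the −2 overall charge gives an oxidation state of +2 for cobalt. Cobalt is a group-9 element; Co(II) is therefore d⁷. For a high-spin 3d d⁷ ion with weak-field ligands the small Δₜ gives little square-planar CFSE advantage, so four ligands adopt the sterically favoured tetrahedral geometry. → tetrahedral.
For [Ni(NO2)(PMe3)3]^+: Ligand charges: each nitro (N-bound nitrite) is −1; trimethylphosphine is neutral. With an overall charge of +1 the nickel centre must be in the +2 oxidation state. Group 10 minus oxidation state 2 gives a d⁸ configuration. Nitro (N-bound nitrite) and trimethylphosphine are strong-field ligands (high in the spectrochemical series). A 3d d⁸ ion with strong-field ligands gains enough CFSE to favour square planar over tetrahedral. → square planar.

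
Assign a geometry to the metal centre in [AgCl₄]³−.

Ligand charges: each chloride is −1. With an overall charge of −3 the silver centre must be in the +1 oxidation state.
Silver is a group-11 element; Ag(I) is therefore d¹⁰.
With 4 monodentate ligands the coordination number is 4.
A d¹⁰ ion has no crystal-field stabilisation preference between square planar and tetrahedral, so four ligands adopt the sterically favoured tetrahedral geometry.

tetrahedral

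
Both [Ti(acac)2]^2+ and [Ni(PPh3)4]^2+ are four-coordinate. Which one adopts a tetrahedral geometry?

[Ti(acac)2]^2+

For [Ti(acac)2]^2+: Summing ligand charges against the +2 overall charge gives an oxidation state of +4 for titanium. Titanium is a group-4 element; Ti(IV) is therefore d⁰. A d⁰ ion has no crystal-field stabilisation preference between square planar and tetrahedral, so four ligands adopt the sterically favoured tetrahedral geometry. → tetrahedral.
For [Ni(PPh3)4]^2+: Summing ligand charges against the +2 overall charge gives an oxidation state of +2 for nickel. Ni sits in group 10, so the d-electron count is 10 − 2 = 8. Triphenylphosphine is a strong-field ligand (high in the spectrochemical series). A 3d d⁸ ion with strong-field ligands gains enough CFSE to favour square planar over tetrahedral. → square planar.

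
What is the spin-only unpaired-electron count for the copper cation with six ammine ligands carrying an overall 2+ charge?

1

Ligand charges: ammonia is neutral. With an overall charge of +2 the copper centre must be in the +2 oxidation state.
Copper is a group-11 element; Cu(II) is therefore d⁹.
In an octahedral field the d⁹ configuration is t₂g⁶e_g³ (only one arrangement possible), giving 1 unpaired electron.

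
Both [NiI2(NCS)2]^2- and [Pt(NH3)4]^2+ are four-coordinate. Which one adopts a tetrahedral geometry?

For [NiI2(NCS)2]^2-: Summing ligand charges against the −2 overall charge gives an oxidation state of +2 for nickel. Ni sits in group 10, so the d-electron count is 10 − 2 = 8. Iodide and isothiocyanate are weak-field ligands. With weak-field ligands the CFSE gain from square planar is small, so a 3d d⁸ ion takes the sterically preferred tetrahedral geometry. → tetrahedral.
For [Pt(NH3)4]^2+: Ammonia is neutral; balancing the +2 overall charge requires Pt(II). Platinum is a group-10 element; Pt(II) is therefore d⁸. A 5d d⁸ ion has a large crystal-field splitting; square planar leaves the high-energy d_{x²−y²} orbital empty and maximises CFSE. → square planar.

[NiI2(NCS)2]^2-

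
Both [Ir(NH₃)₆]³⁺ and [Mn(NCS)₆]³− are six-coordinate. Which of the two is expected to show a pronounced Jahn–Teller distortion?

[Ir(NH₃)₆]³⁺: Ligand charges: ammonia is neutral. With an overall charge of +3 the iridium centre must be in the +3 oxidation state. Ir sits in group 9, so the d-electron count is 9 − 3 = 6. A 5d ion has a large Δₒ and is invariably low-spin. The d⁶ configuration leaves the e_g set evenly filled (or empty) — no strong Jahn–Teller driving force.
[Mn(NCS)₆]³−: Ligand charges: each isothiocyanate is −1. With an overall charge of −3 the manganese centre must be in the +3 oxidation state. Group 7 minus oxidation state 3 gives a d⁴ configuration. Isothiocyanate is a weak-field ligand for a first-row metal, so the complex is high-spin. The t₂g³e_g¹ (high-spin) configuration has an unevenly filled e_g set; the Jahn–Teller theorem predicts a tetragonal distortion (typically axial elongation) to lift the degeneracy.

[Mn(NCS)₆]³−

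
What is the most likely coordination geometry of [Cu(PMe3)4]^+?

tetrahedral

Ligand charges: trimethylphosphine is neutral. With an overall charge of +1 the copper centre must be in the +1 oxidation state.
Group 11 minus oxidation state 1 gives a d¹⁰ configuration.
With 4 monodentate ligands the coordination number is 4.
A d¹⁰ ion has no crystal-field stabilisation preference between square planar and tetrahedral, so four ligands adopt the sterically favoured tetrahedral geometry.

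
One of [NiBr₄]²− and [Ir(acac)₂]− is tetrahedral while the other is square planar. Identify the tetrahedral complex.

[NiBr₄]²−

For [NiBr₄]²−: Each bromide is −1; balancing the −2 overall charge requires Ni(II). Group 10 minus oxidation state 2 gives a d⁸ configuration. Bromide is a weak-field ligand. With weak-field ligands the CFSE gain from square planar is small, so a 3d d⁸ ion takes the sterically preferred tetrahedral geometry. → tetrahedral.
For [Ir(acac)₂]−: Each acetylacetonate is −1; balancing the −1 overall charge requires Ir(I). Ir sits in group 9, so the d-electron count is 9 − 1 = 8. A 5d d⁸ ion has a large crystal-field splitting; square planar leaves the high-energy d_{x²−y²} orbital empty and maximises CFSE. → square planar.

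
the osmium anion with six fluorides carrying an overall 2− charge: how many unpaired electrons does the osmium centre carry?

Summing ligand charges against the −2 overall charge gives an oxidation state of +4 for osmium.
Group 8 minus oxidation state 4 gives a d⁴ configuration.
The spin state decides the count: a 5d ion has a large Δₒ and is invariably low-spin.
An octahedral low-spin d⁴ ion is t₂g⁴e_g⁰, giving 2 unpaired electrons.

2 unpaired electrons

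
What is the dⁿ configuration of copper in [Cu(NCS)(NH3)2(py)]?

d10

Ligand charges: each isothiocyanate is −1; ammonia is neutral; pyridine is neutral. With an overall charge of 0 the copper centre must be in the +1 oxidation state.
Copper is a group-11 element; Cu(I) is therefore d¹⁰.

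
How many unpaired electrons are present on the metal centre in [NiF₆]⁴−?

Ligand charges: each fluoride is −1. With an overall charge of −4 the nickel centre must be in the +2 oxidation state.
Ni sits in group 10, so the d-electron count is 10 − 2 = 8.
In an octahedral field the d⁸ configuration is t₂g⁶e_g² (only one arrangement possible), giving 2 unpaired electrons.

2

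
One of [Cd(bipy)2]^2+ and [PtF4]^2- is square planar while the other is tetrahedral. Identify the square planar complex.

[PtF4]^2-

For [Cd(bipy)2]^2+: Ligand charges: 2,2′-bipyridine is neutral. With an overall charge of +2 the cadmium centre must be in the +2 oxidation state. Cadmium is a group-12 element; Cd(II) is therefore d¹⁰. A d¹⁰ ion has no crystal-field stabilisation preference between square planar and tetrahedral, so four ligands adopt the sterically favoured tetrahedral geometry. → tetrahedral.
For [PtF4]^2-: Ligand charges: each fluoride is −1. With an overall charge of −2 the platinum centre must be in the +2 oxidation state. Platinum is a group-10 element; Pt(II) is therefore d⁸. A 5d d⁸ ion has a large crystal-field splitting; square planar leaves the high-energy d_{x²−y²} orbital empty and maximises CFSE. → square planar.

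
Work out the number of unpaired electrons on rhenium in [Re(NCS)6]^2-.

3 unpaired electrons

Ligand charges: each isothiocyanate is −1. With an overall charge of −2 the rhenium centre must be in the +4 oxidation state.
Rhenium is a group-7 element; Re(IV) is therefore d³.
In an octahedral field the d³ configuration is t₂g³e_g⁰ (only one arrangement possible), giving 3 unpaired electrons.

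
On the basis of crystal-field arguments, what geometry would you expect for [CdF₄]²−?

tetrahedral

Ligand charges: each fluoride is −1. With an overall charge of −2 the cadmium centre must be in the +2 oxidation state.
Cd sits in group 12, so the d-electron count is 12 − 2 = 10.
Coordination number: 4.
A d¹⁰ ion has no crystal-field stabilisation preference between square planar and tetrahedral, so four ligands adopt the sterically favoured tetrahedral geometry.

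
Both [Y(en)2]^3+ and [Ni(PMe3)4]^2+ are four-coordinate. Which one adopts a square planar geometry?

[Ni(PMe3)4]^2+

For [Y(en)2]^3+: Ligand charges: ethylenediamine is neutral. With an overall charge of +3 the yttrium centre must be in the +3 oxidation state. Y sits in group 3, so the d-electron count is 3 − 3 = 0. A d⁰ ion has no crystal-field stabilisation preference between square planar and tetrahedral, so four ligands adopt the sterically favoured tetrahedral geometry. → tetrahedral.
For [Ni(PMe3)4]^2+: Summing ligand charges against the +2 overall charge gives an oxidation state of +2 for nickel. Group 10 minus oxidation state 2 gives a d⁸ configuration. Trimethylphosphine is a strong-field ligand (high in the spectrochemical series). A 3d d⁸ ion with strong-field ligands gains enough CFSE to favour square planar over tetrahedral. → square planar.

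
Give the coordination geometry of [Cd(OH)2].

Summing ligand charges against the 0 overall charge gives an oxidation state of +2 for cadmium.
Cadmium is a group-12 element; Cd(II) is therefore d¹⁰.
Coordination number: 2.
A d¹⁰ ion with only two ligands adopts a linear arrangement (sp hybridisation; no CFSE preference).

linear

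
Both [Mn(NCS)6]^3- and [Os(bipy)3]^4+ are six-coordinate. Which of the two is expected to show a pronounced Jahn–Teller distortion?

[Mn(NCS)6]^3-

[Mn(NCS)6]^3-: Each isothiocyanate is −1; balancing the −3 overall charge requires Mn(III). Group 7 minus oxidation state 3 gives a d⁴ configuration. Isothiocyanate is a weak-field ligand for a first-row metal, so the complex is high-spin. The t₂g³e_g¹ (high-spin) configuration has an unevenly filled e_g set; the Jahn–Teller theorem predicts a tetragonal distortion (typically axial elongation) to lift the degeneracy.
[Os(bipy)3]^4+: Ligand charges: 2,2′-bipyridine is neutral. With an overall charge of +4 the osmium centre must be in the +4 oxidation state. Group 8 minus oxidation state 4 gives a d⁴ configuration. A 5d ion has a large Δₒ and is invariably low-spin. The d⁴ configuration leaves the e_g set evenly filled (or empty) — no strong Jahn–Teller driving force.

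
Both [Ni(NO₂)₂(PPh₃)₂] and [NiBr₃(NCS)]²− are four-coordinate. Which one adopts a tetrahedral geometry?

For [Ni(NO₂)₂(PPh₃)₂]: Summing ligand charges against the 0 overall charge gives an oxidation state of +2 for nickel. Nickel is a group-10 element; Ni(II) is therefore d⁸. Nitro (N-bound nitrite) and triphenylphosphine are strong-field ligands (high in the spectrochemical series). A 3d d⁸ ion with strong-field ligands gains enough CFSE to favour square planar over tetrahedral. → square planar.
For [NiBr₃(NCS)]²−: Summing ligand charges against the −2 overall charge gives an oxidation state of +2 for nickel. Group 10 minus oxidation state 2 gives a d⁸ configuration. Bromide and isothiocyanate are weak-field ligands. With weak-field ligands the CFSE gain from square planar is small, so a 3d d⁸ ion takes the sterically preferred tetrahedral geometry. → tetrahedral.

[NiBr₃(NCS)]²−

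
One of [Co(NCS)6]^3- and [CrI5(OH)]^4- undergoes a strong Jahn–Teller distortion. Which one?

[CrI5(OH)]^4-

[Co(NCS)6]^3-: Summing ligand charges against the −3 overall charge gives an oxidation state of +3 for cobalt. Cobalt is a group-9 element; Co(III) is therefore d⁶. Co(III) has an exceptionally large octahedral splitting and is low-spin with essentially every ligand except fluoride. The d⁶ configuration leaves the e_g set evenly filled (or empty) — no strong Jahn–Teller driving force.
[CrI5(OH)]^4-: Summing ligand charges against the −4 overall charge gives an oxidation state of +2 for chromium. Group 6 minus oxidation state 2 gives a d⁴ configuration. Hydroxide and iodide are weak-field ligands for a first-row metal, so the complex is high-spin. The t₂g³e_g¹ (high-spin) configuration has an unevenly filled e_g set; the Jahn–Teller theorem predicts a tetragonal distortion (typically axial elongation) to lift the degeneracy.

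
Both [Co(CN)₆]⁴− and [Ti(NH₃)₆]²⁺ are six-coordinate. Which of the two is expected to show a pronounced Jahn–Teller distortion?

[Co(CN)₆]⁴−

[Co(CN)₆]⁴−: Summing ligand charges against the −4 overall charge gives an oxidation state of +2 for cobalt. Group 9 minus oxidation state 2 gives a d⁷ configuration. Cyanide is a strong-field ligand (high in the spectrochemical series) for a first-row metal, so the complex is low-spin. The t₂g⁶e_g¹ (low-spin) configuration has an unevenly filled e_g set; the Jahn–Teller theorem predicts a tetragonal distortion (typically axial elongation) to lift the degeneracy.
[Ti(NH₃)₆]²⁺: Ammonia is neutral; balancing the +2 overall charge requires Ti(II). Titanium is a group-4 element; Ti(II) is therefore d². The d² configuration leaves the e_g set evenly filled (or empty) — no strong Jahn–Teller driving force.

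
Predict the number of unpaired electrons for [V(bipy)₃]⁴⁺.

Ligand charges: 2,2′-bipyridine is neutral. With an overall charge of +4 the vanadium centre must be in the +4 oxidation state.
V sits in group 5, so the d-electron count is 5 − 4 = 1.
Counting donor atoms: 3×2,2′-bipyridine (bidentate) → 6 donors. Coordination number = 6.
In an octahedral field the d¹ configuration is t₂g¹e_g⁰ (only one arrangement possible), giving 1 unpaired electron.

1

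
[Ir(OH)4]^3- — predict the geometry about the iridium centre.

square planar

Each hydroxide is −1; balancing the −3 overall charge requires Ir(I).
Group 9 minus oxidation state 1 gives a d⁸ configuration.
With 4 monodentate ligands the coordination number is 4.
A 5d d⁸ ion has a large crystal-field splitting; square planar leaves the high-energy d_{x²−y²} orbital empty and maximises CFSE.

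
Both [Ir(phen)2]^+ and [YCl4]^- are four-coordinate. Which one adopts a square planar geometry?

For [Ir(phen)2]^+: Ligand charges: 1,10-phenanthroline is neutral. With an overall charge of +1 the iridium centre must be in the +1 oxidation state. Iridium is a group-9 element; Ir(I) is therefore d⁸. A 5d d⁸ ion has a large crystal-field splitting; square planar leaves the high-energy d_{x²−y²} orbital empty and maximises CFSE. → square planar.
For [YCl4]^-: Each chloride is −1; balancing the −1 overall charge requires Y(III). Group 3 minus oxidation state 3 gives a d⁰ configuration. A d⁰ ion has no crystal-field stabilisation preference between square planar and tetrahedral, so four ligands adopt the sterically favoured tetrahedral geometry. → tetrahedral.

[Ir(phen)2]^+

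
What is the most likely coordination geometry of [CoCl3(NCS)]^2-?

Summing ligand charges against the −2 overall charge gives an oxidation state of +2 for cobalt.
Cobalt is a group-9 element; Co(II) is therefore d⁷.
Coordination number: 4.
Chloride and isothiocyanate are weak-field ligands.
For a high-spin 3d d⁷ ion with weak-field ligands the small Δₜ gives little square-planar CFSE advantage, so four ligands adopt the sterically favoured tetrahedral geometry.

tetrahedral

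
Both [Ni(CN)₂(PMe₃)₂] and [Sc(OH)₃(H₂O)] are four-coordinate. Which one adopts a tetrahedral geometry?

For [Ni(CN)₂(PMe₃)₂]: Summing ligand charges against the 0 overall charge gives an oxidation state of +2 for nickel. Group 10 minus oxidation state 2 gives a d⁸ configuration. Cyanide and trimethylphosphine are strong-field ligands (high in the spectrochemical series). A 3d d⁸ ion with strong-field ligands gains enough CFSE to favour square planar over tetrahedral. → square planar.
For [Sc(OH)₃(H₂O)]: Each hydroxide is −1; water is neutral; balancing the 0 overall charge requires Sc(III). Group 3 minus oxidation state 3 gives a d⁰ configuration. A d⁰ ion has no crystal-field stabilisation preference between square planar and tetrahedral, so four ligands adopt the sterically favoured tetrahedral geometry. → tetrahedral.

[Sc(OH)₃(H₂O)]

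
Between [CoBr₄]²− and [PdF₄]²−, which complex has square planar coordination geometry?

[PdF₄]²−

For [CoBr₄]²−: Ligand charges: each bromide is −1. With an overall charge of −2 the cobalt centre must be in the +2 oxidation state. Co sits in group 9, so the d-electron count is 9 − 2 = 7. For a high-spin 3d d⁷ ion with weak-field ligands the small Δₜ gives little square-planar CFSE advantage, so four ligands adopt the sterically favoured tetrahedral geometry. → tetrahedral.
For [PdF₄]²−: Summing ligand charges against the −2 overall charge gives an oxidation state of +2 for palladium. Palladium is a group-10 element; Pd(II) is therefore d⁸. A 4d d⁸ ion has a large crystal-field splitting; square planar leaves the high-energy d_{x²−y²} orbital empty and maximises CFSE. → square planar.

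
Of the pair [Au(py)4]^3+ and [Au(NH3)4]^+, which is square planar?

[Au(py)4]^3+

For [Au(py)4]^3+: Pyridine is neutral; balancing the +3 overall charge requires Au(III). Group 11 minus oxidation state 3 gives a d⁸ configuration. A 5d d⁸ ion has a large crystal-field splitting; square planar leaves the high-energy d_{x²−y²} orbital empty and maximises CFSE. → square planar.
For [Au(NH3)4]^+: Ligand charges: ammonia is neutral. With an overall charge of +1 the gold centre must be in the +1 oxidation state. Au sits in group 11, so the d-electron count is 11 − 1 = 10. A d¹⁰ ion has no crystal-field stabilisation preference between square planar and tetrahedral, so four ligands adopt the sterically favoured tetrahedral geometry. → tetrahedral.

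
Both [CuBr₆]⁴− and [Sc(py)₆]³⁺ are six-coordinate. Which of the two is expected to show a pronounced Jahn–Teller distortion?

[CuBr₆]⁴−

[CuBr₆]⁴−: Ligand charges: each bromide is −1. With an overall charge of −4 the copper centre must be in the +2 oxidation state. Cu sits in group 11, so the d-electron count is 11 − 2 = 9. The t₂g⁶e_g³ configuration has an unevenly filled e_g set; the Jahn–Teller theorem predicts a tetragonal distortion (typically axial elongation) to lift the degeneracy.
[Sc(py)₆]³⁺: Pyridine is neutral; balancing the +3 overall charge requires Sc(III). Sc sits in group 3, so the d-electron count is 3 − 3 = 0. The d⁰ configuration leaves the e_g set evenly filled (or empty) — no strong Jahn–Teller driving force.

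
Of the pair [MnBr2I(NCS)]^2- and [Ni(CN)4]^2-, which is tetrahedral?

For [MnBr2I(NCS)]^2-: Ligand charges: each bromide is −1; each iodide is −1; each isothiocyanate is −1. With an overall charge of −2 the manganese centre must be in the +2 oxidation state. Manganese is a group-7 element; Mn(II) is therefore d⁵. A high-spin d⁵ ion has zero CFSE in either geometry, so four ligands adopt the sterically favoured tetrahedral geometry. → tetrahedral.
For [Ni(CN)4]^2-: Each cyanide is −1; balancing the −2 overall charge requires Ni(II). Nickel is a group-10 element; Ni(II) is therefore d⁸. Cyanide is a strong-field ligand (high in the spectrochemical series). A 3d d⁸ ion with strong-field ligands gains enough CFSE to favour square planar over tetrahedral. → square planar.

[MnBr2I(NCS)]^2-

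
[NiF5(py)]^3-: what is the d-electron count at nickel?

Ligand charges: each fluoride is −1; pyridine is neutral. With an overall charge of −3 the nickel centre must be in the +2 oxidation state.
Ni sits in group 10, so the d-electron count is 10 − 2 = 8.

d⁸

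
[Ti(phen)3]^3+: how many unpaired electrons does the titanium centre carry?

Summing ligand charges against the +3 overall charge gives an oxidation state of +3 for titanium.
Titanium is a group-4 element; Ti(III) is therefore d¹.
Counting donor atoms: 3×1,10-phenanthroline (bidentate) → 6 donors. Coordination number = 6.
In an octahedral field the d¹ configuration is t₂g¹e_g⁰ (only one arrangement possible), giving 1 unpaired electron.

1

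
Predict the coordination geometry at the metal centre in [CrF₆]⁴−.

octahedral

Summing ligand charges against the −4 overall charge gives an oxidation state of +2 for chromium.
Chromium is a group-6 element; Cr(II) is therefore d⁴.
Coordination number: 6.
Six donors around a single metal centre give an octahedral coordination sphere.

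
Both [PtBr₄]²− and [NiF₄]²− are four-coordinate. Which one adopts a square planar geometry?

For [PtBr₄]²−: Each bromide is −1; balancing the −2 overall charge requires Pt(II). Pt sits in group 10, so the d-electron count is 10 − 2 = 8. A 5d d⁸ ion has a large crystal-field splitting; square planar leaves the high-energy d_{x²−y²} orbital empty and maximises CFSE. → square planar.
For [NiF₄]²−: Each fluoride is −1; balancing the −2 overall charge requires Ni(II). Ni sits in group 10, so the d-electron count is 10 − 2 = 8. Fluoride is a weak-field ligand. With weak-field ligands the CFSE gain from square planar is small, so a 3d d⁸ ion takes the sterically preferred tetrahedral geometry. → tetrahedral.

[PtBr₄]²−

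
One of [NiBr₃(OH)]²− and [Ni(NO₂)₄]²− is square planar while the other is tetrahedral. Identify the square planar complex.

[Ni(NO₂)₄]²−

For [NiBr₃(OH)]²−: Summing ligand charges against the −2 overall charge gives an oxidation state of +2 for nickel. Group 10 minus oxidation state 2 gives a d⁸ configuration. Bromide and hydroxide are weak-field ligands. With weak-field ligands the CFSE gain from square planar is small, so a 3d d⁸ ion takes the sterically preferred tetrahedral geometry. → tetrahedral.
For [Ni(NO₂)₄]²−: Each nitro (N-bound nitrite) is −1; balancing the −2 overall charge requires Ni(II). Group 10 minus oxidation state 2 gives a d⁸ configuration. Nitro (N-bound nitrite) is a strong-field ligand (high in the spectrochemical series). A 3d d⁸ ion with strong-field ligands gains enough CFSE to favour square planar over tetrahedral. → square planar.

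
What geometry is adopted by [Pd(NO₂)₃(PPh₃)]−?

Summing ligand charges against the −1 overall charge gives an oxidation state of +2 for palladium.
Palladium is a group-10 element; Pd(II) is therefore d⁸.
With 4 monodentate ligands the coordination number is 4.
A 4d d⁸ ion has a large crystal-field splitting; square planar leaves the high-energy d_{x²−y²} orbital empty and maximises CFSE.

square planar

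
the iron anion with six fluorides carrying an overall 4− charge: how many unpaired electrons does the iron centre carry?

Summing ligand charges against the −4 overall charge gives an oxidation state of +2 for iron.
Group 8 minus oxidation state 2 gives a d⁶ configuration.
The spin state decides the count: Fluoride is a weak-field ligand for a first-row metal, so the complex is high-spin.
An octahedral high-spin d⁶ ion is t₂g⁴e_g², giving 4 unpaired electrons.

4 unpaired electrons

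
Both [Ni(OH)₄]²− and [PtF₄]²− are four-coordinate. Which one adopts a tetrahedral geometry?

[Ni(OH)₄]²−

For [Ni(OH)₄]²−: Summing ligand charges against the −2 overall charge gives an oxidation state of +2 for nickel. Nickel is a group-10 element; Ni(II) is therefore d⁸. Hydroxide is a weak-field ligand. With weak-field ligands the CFSE gain from square planar is small, so a 3d d⁸ ion takes the sterically preferred tetrahedral geometry. → tetrahedral.
For [PtF₄]²−: Ligand charges: each fluoride is −1. With an overall charge of −2 the platinum centre must be in the +2 oxidation state. Platinum is a group-10 element; Pt(II) is therefore d⁸. A 5d d⁸ ion has a large crystal-field splitting; square planar leaves the high-energy d_{x²−y²} orbital empty and maximises CFSE. → square planar.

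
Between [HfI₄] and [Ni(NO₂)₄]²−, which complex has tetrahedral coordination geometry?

For [HfI₄]: Ligand charges: each iodide is −1. With an overall charge of 0 the hafnium centre must be in the +4 oxidation state. Hf sits in group 4, so the d-electron count is 4 − 4 = 0. A d⁰ ion has no crystal-field stabilisation preference between square planar and tetrahedral, so four ligands adopt the sterically favoured tetrahedral geometry. → tetrahedral.
For [Ni(NO₂)₄]²−: Summing ligand charges against the −2 overall charge gives an oxidation state of +2 for nickel. Group 10 minus oxidation state 2 gives a d⁸ configuration. Nitro (N-bound nitrite) is a strong-field ligand (high in the spectrochemical series). A 3d d⁸ ion with strong-field ligands gains enough CFSE to favour square planar over tetrahedral. → square planar.

[HfI₄]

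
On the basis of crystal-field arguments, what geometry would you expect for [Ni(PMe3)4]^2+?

square planar

Summing ligand charges against the +2 overall charge gives an oxidation state of +2 for nickel.
Nickel is a group-10 element; Ni(II) is therefore d⁸.
With 4 monodentate ligands the coordination number is 4.
Trimethylphosphine is a strong-field ligand (high in the spectrochemical series).
A 3d d⁸ ion with strong-field ligands gains enough CFSE to favour square planar over tetrahedral.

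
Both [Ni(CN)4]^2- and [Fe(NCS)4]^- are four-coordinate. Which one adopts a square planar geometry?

[Ni(CN)4]^2-

For [Ni(CN)4]^2-: Ligand charges: each cyanide is −1. With an overall charge of −2 the nickel centre must be in the +2 oxidation state. Nickel is a group-10 element; Ni(II) is therefore d⁸. Cyanide is a strong-field ligand (high in the spectrochemical series). A 3d d⁸ ion with strong-field ligands gains enough CFSE to favour square planar over tetrahedral. → square planar.
For [Fe(NCS)4]^-: Ligand charges: each isothiocyanate is −1. With an overall charge of −1 the iron centre must be in the +3 oxidation state. Group 8 minus oxidation state 3 gives a d⁵ configuration. A high-spin d⁵ ion has zero CFSE in either geometry, so four ligands adopt the sterically favoured tetrahedral geometry. → tetrahedral.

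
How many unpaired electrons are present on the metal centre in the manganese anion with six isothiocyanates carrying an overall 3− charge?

Each isothiocyanate is −1; balancing the −3 overall charge requires Mn(III).
Manganese is a group-7 element; Mn(III) is therefore d⁴.
The spin state decides the count: Isothiocyanate is a weak-field ligand for a first-row metal, so the complex is high-spin.
An octahedral high-spin d⁴ ion is t₂g³e_g¹, giving 4 unpaired electrons.

4 unpaired electrons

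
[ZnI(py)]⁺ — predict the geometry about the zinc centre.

Ligand charges: each iodide is −1; pyridine is neutral. With an overall charge of +1 the zinc centre must be in the +2 oxidation state.
Zinc is a group-12 element; Zn(II) is therefore d¹⁰.
Coordination number: 2.
A d¹⁰ ion with only two ligands adopts a linear arrangement (sp hybridisation; no CFSE preference).

linear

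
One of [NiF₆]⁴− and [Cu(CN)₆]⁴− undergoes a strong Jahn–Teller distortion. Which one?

[Cu(CN)₆]⁴−

[NiF₆]⁴−: Ligand charges: each fluoride is −1. With an overall charge of −4 the nickel centre must be in the +2 oxidation state. Nickel is a group-10 element; Ni(II) is therefore d⁸. The d⁸ configuration leaves the e_g set evenly filled (or empty) — no strong Jahn–Teller driving force.
[Cu(CN)₆]⁴−: Each cyanide is −1; balancing the −4 overall charge requires Cu(II). Cu sits in group 11, so the d-electron count is 11 − 2 = 9. The t₂g⁶e_g³ configuration has an unevenly filled e_g set; the Jahn–Teller theorem predicts a tetragonal distortion (typically axial elongation) to lift the degeneracy.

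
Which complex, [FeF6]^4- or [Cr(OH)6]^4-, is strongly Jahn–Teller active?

[Cr(OH)6]^4-

[FeF6]^4-: Ligand charges: each fluoride is −1. With an overall charge of −4 the iron centre must be in the +2 oxidation state. Fe sits in group 8, so the d-electron count is 8 − 2 = 6. Fluoride is a weak-field ligand for a first-row metal, so the complex is high-spin. The d⁶ configuration leaves the e_g set evenly filled (or empty) — no strong Jahn–Teller driving force.
[Cr(OH)6]^4-: Ligand charges: each hydroxide is −1. With an overall charge of −4 the chromium centre must be in the +2 oxidation state. Group 6 minus oxidation state 2 gives a d⁴ configuration. Hydroxide is a weak-field ligand for a first-row metal, so the complex is high-spin. The t₂g³e_g¹ (high-spin) configuration has an unevenly filled e_g set; the Jahn–Teller theorem predicts a tetragonal distortion (typically axial elongation) to lift the degeneracy.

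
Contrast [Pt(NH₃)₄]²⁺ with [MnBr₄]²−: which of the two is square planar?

[Pt(NH₃)₄]²⁺

For [Pt(NH₃)₄]²⁺: Ammonia is neutral; balancing the +2 overall charge requires Pt(II). Platinum is a group-10 element; Pt(II) is therefore d⁸. A 5d d⁸ ion has a large crystal-field splitting; square planar leaves the high-energy d_{x²−y²} orbital empty and maximises CFSE. → square planar.
For [MnBr₄]²−: Ligand charges: each bromide is −1. With an overall charge of −2 the manganese centre must be in the +2 oxidation state. Group 7 minus oxidation state 2 gives a d⁵ configuration. A high-spin d⁵ ion has zero CFSE in either geometry, so four ligands adopt the sterically favoured tetrahedral geometry. → tetrahedral.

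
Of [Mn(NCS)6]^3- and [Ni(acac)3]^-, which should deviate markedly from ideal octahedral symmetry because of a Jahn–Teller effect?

[Mn(NCS)6]^3-

[Mn(NCS)6]^3-: Each isothiocyanate is −1; balancing the −3 overall charge requires Mn(III). Group 7 minus oxidation state 3 gives a d⁴ configuration. Isothiocyanate is a weak-field ligand for a first-row metal, so the complex is high-spin. The t₂g³e_g¹ (high-spin) configuration has an unevenly filled e_g set; the Jahn–Teller theorem predicts a tetragonal distortion (typically axial elongation) to lift the degeneracy.
[Ni(acac)3]^-: Ligand charges: each acetylacetonate is −1. With an overall charge of −1 the nickel centre must be in the +2 oxidation state. Ni sits in group 10, so the d-electron count is 10 − 2 = 8. The d⁸ configuration leaves the e_g set evenly filled (or empty) — no strong Jahn–Teller driving force.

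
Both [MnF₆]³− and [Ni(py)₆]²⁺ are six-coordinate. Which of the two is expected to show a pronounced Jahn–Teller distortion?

[MnF₆]³−

[MnF₆]³−: Summing ligand charges against the −3 overall charge gives an oxidation state of +3 for manganese. Group 7 minus oxidation state 3 gives a d⁴ configuration. Fluoride is a weak-field ligand for a first-row metal, so the complex is high-spin. The t₂g³e_g¹ (high-spin) configuration has an unevenly filled e_g set; the Jahn–Teller theorem predicts a tetragonal distortion (typically axial elongation) to lift the degeneracy.
[Ni(py)₆]²⁺: Ligand charges: pyridine is neutral. With an overall charge of +2 the nickel centre must be in the +2 oxidation state. Ni sits in group 10, so the d-electron count is 10 − 2 = 8. The d⁸ configuration leaves the e_g set evenly filled (or empty) — no strong Jahn–Teller driving force.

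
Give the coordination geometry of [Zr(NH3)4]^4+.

Summing ligand charges against the +4 overall charge gives an oxidation state of +4 for zirconium.
Zirconium is a group-4 element; Zr(IV) is therefore d⁰.
Coordination number: 4.
A d⁰ ion has no crystal-field stabilisation preference between square planar and tetrahedral, so four ligands adopt the sterically favoured tetrahedral geometry.

tetrahedral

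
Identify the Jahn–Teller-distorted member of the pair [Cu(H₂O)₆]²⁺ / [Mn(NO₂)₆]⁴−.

[Cu(H₂O)₆]²⁺

[Cu(H₂O)₆]²⁺: Water is neutral; balancing the +2 overall charge requires Cu(II). Copper is a group-11 element; Cu(II) is therefore d⁹. The t₂g⁶e_g³ configuration has an unevenly filled e_g set; the Jahn–Teller theorem predicts a tetragonal distortion (typically axial elongation) to lift the degeneracy.
[Mn(NO₂)₆]⁴−: Each nitro (N-bound nitrite) is −1; balancing the −4 overall charge requires Mn(II). Mn sits in group 7, so the d-electron count is 7 − 2 = 5. Nitro (N-bound nitrite) is a strong-field ligand (high in the spectrochemical series) for a first-row metal, so the complex is low-spin. The d⁵ configuration leaves the e_g set evenly filled (or empty) — no strong Jahn–Teller driving force.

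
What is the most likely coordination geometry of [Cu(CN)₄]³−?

tetrahedral

Ligand charges: each cyanide is −1. With an overall charge of −3 the copper centre must be in the +1 oxidation state.
Cu sits in group 11, so the d-electron count is 11 − 1 = 10.
Coordination number: 4.
A d¹⁰ ion has no crystal-field stabilisation preference between square planar and tetrahedral, so four ligands adopt the sterically favoured tetrahedral geometry.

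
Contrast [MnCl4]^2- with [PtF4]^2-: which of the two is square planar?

For [MnCl4]^2-: Ligand charges: each chloride is −1. With an overall charge of −2 the manganese centre must be in the +2 oxidation state. Group 7 minus oxidation state 2 gives a d⁵ configuration. A high-spin d⁵ ion has zero CFSE in either geometry, so four ligands adopt the sterically favoured tetrahedral geometry. → tetrahedral.
For [PtF4]^2-: Ligand charges: each fluoride is −1. With an overall charge of −2 the platinum centre must be in the +2 oxidation state. Group 10 minus oxidation state 2 gives a d⁸ configuration. A 5d d⁸ ion has a large crystal-field splitting; square planar leaves the high-energy d_{x²−y²} orbital empty and maximises CFSE. → square planar.

[PtF4]^2-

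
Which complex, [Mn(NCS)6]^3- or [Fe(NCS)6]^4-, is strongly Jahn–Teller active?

[Mn(NCS)6]^3-

[Mn(NCS)6]^3-: Each isothiocyanate is −1; balancing the −3 overall charge requires Mn(III). Group 7 minus oxidation state 3 gives a d⁴ configuration. Isothiocyanate is a weak-field ligand for a first-row metal, so the complex is high-spin. The t₂g³e_g¹ (high-spin) configuration has an unevenly filled e_g set; the Jahn–Teller theorem predicts a tetragonal distortion (typically axial elongation) to lift the degeneracy.
[Fe(NCS)6]^4-: Each isothiocyanate is −1; balancing the −4 overall charge requires Fe(II). Group 8 minus oxidation state 2 gives a d⁶ configuration. Isothiocyanate is a weak-field ligand for a first-row metal, so the complex is high-spin. The d⁶ configuration leaves the e_g set evenly filled (or empty) — no strong Jahn–Teller driving force.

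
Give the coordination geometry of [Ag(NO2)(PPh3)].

Ligand charges: each nitro (N-bound nitrite) is −1; triphenylphosphine is neutral. With an overall charge of 0 the silver centre must be in the +1 oxidation state.
Silver is a group-11 element; Ag(I) is therefore d¹⁰.
Coordination number: 2.
A d¹⁰ ion with only two ligands adopts a linear arrangement (sp hybridisation; no CFSE preference).

linear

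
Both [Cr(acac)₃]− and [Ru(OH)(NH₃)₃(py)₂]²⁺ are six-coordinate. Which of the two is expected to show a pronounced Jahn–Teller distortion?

[Cr(acac)₃]−: Summing ligand charges against the −1 overall charge gives an oxidation state of +2 for chromium. Group 6 minus oxidation state 2 gives a d⁴ configuration. Acetylacetonate is a weak-field ligand for a first-row metal, so the complex is high-spin. The t₂g³e_g¹ (high-spin) configuration has an unevenly filled e_g set; the Jahn–Teller theorem predicts a tetragonal distortion (typically axial elongation) to lift the degeneracy.
[Ru(OH)(NH₃)₃(py)₂]²⁺: Ligand charges: each hydroxide is −1; ammonia is neutral; pyridine is neutral. With an overall charge of +2 the ruthenium centre must be in the +3 oxidation state. Group 8 minus oxidation state 3 gives a d⁵ configuration. A 4d ion has a large Δₒ and is invariably low-spin. The d⁵ configuration leaves the e_g set evenly filled (or empty) — no strong Jahn–Teller driving force.

[Cr(acac)₃]−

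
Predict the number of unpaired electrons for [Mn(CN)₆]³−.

2 unpaired electrons

Summing ligand charges against the −3 overall charge gives an oxidation state of +3 for manganese.
Mn sits in group 7, so the d-electron count is 7 − 3 = 4.
The spin state decides the count: Cyanide is a strong-field ligand (high in the spectrochemical series) for a first-row metal, so the complex is low-spin.
An octahedral low-spin d⁴ ion is t₂g⁴e_g⁰, giving 2 unpaired electrons.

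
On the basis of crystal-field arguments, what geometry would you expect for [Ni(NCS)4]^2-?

Summing ligand charges against the −2 overall charge gives an oxidation state of +2 for nickel.
Nickel is a group-10 element; Ni(II) is therefore d⁸.
With 4 monodentate ligands the coordination number is 4.
Isothiocyanate is a weak-field ligand.
With weak-field ligands the CFSE gain from square planar is small, so a 3d d⁸ ion takes the sterically preferred tetrahedral geometry.

tetrahedral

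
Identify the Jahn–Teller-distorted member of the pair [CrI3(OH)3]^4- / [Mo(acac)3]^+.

[CrI3(OH)3]^4-: Each iodide is −1; each hydroxide is −1; balancing the −4 overall charge requires Cr(II). Chromium is a group-6 element; Cr(II) is therefore d⁴. Hydroxide and iodide are weak-field ligands for a first-row metal, so the complex is high-spin. The t₂g³e_g¹ (high-spin) configuration has an unevenly filled e_g set; the Jahn–Teller theorem predicts a tetragonal distortion (typically axial elongation) to lift the degeneracy.
[Mo(acac)3]^+: Ligand charges: each acetylacetonate is −1. With an overall charge of +1 the molybdenum centre must be in the +4 oxidation state. Mo sits in group 6, so the d-electron count is 6 − 4 = 2. The d² configuration leaves the e_g set evenly filled (or empty) — no strong Jahn–Teller driving force.

[CrI3(OH)3]^4-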